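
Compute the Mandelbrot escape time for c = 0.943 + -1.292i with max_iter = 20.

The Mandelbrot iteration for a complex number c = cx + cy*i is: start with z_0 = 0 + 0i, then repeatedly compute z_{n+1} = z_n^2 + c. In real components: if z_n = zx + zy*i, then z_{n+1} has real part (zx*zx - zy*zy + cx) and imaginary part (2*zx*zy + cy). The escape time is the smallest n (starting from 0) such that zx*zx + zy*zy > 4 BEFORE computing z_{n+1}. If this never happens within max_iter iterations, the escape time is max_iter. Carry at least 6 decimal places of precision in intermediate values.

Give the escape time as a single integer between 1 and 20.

Answer: 2

Derivation:
z_0 = 0 + 0i, c = 0.9430 + -1.2920i
Iter 1: z = 0.9430 + -1.2920i, |z|^2 = 2.5585
Iter 2: z = 0.1630 + -3.7287i, |z|^2 = 13.9299
Escaped at iteration 2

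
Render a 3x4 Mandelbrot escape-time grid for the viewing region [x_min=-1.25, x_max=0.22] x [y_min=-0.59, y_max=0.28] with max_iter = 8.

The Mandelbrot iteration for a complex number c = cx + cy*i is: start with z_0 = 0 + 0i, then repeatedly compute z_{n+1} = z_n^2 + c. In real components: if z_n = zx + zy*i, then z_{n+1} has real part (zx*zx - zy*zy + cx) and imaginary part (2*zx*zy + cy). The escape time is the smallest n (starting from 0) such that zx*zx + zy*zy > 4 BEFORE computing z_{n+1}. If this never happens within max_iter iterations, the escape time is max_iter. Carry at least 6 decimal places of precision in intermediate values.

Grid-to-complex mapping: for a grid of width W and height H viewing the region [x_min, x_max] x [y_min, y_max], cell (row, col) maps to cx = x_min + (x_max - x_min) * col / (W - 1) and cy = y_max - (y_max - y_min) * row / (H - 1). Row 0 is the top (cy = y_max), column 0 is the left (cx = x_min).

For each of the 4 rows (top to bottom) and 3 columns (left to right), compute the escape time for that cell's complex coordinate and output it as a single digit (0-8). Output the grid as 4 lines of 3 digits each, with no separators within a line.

Answer: 888
888
888
388

Derivation:
(row=0, col=0): c = -1.2500 + 0.2800i → escape time 8
(row=0, col=1): c = -0.5150 + 0.2800i → escape time 8
(row=0, col=2): c = 0.2200 + 0.2800i → escape time 8
(row=1, col=0): c = -1.2500 + -0.0100i → escape time 8
(row=1, col=1): c = -0.5150 + -0.0100i → escape time 8
(row=1, col=2): c = 0.2200 + -0.0100i → escape time 8
(row=2, col=0): c = -1.2500 + -0.3000i → escape time 8
(row=2, col=1): c = -0.5150 + -0.3000i → escape time 8
(row=2, col=2): c = 0.2200 + -0.3000i → escape time 8
(row=3, col=0): c = -1.2500 + -0.5900i → escape time 3
(row=3, col=1): c = -0.5150 + -0.5900i → escape time 8
(row=3, col=2): c = 0.2200 + -0.5900i → escape time 8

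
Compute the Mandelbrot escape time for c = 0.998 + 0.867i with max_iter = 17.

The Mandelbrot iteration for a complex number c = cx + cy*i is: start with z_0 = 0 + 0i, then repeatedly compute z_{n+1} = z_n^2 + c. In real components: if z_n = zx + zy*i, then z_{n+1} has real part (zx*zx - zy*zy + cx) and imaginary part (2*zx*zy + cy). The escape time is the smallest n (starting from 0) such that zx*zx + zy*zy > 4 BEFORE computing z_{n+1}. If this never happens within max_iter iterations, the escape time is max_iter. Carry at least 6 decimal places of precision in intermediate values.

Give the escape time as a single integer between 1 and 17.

z_0 = 0 + 0i, c = 0.9980 + 0.8670i
Iter 1: z = 0.9980 + 0.8670i, |z|^2 = 1.7477
Iter 2: z = 1.2423 + 2.5975i, |z|^2 = 8.2905
Escaped at iteration 2

Answer: 2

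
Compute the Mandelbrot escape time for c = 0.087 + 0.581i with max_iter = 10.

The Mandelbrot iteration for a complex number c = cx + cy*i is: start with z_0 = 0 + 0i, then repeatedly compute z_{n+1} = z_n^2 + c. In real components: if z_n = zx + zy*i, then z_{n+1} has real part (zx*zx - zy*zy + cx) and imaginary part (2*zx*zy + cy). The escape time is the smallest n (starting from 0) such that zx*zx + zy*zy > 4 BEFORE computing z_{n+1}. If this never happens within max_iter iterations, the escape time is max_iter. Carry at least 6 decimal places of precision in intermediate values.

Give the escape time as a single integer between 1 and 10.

z_0 = 0 + 0i, c = 0.0870 + 0.5810i
Iter 1: z = 0.0870 + 0.5810i, |z|^2 = 0.3451
Iter 2: z = -0.2430 + 0.6821i, |z|^2 = 0.5243
Iter 3: z = -0.3192 + 0.2495i, |z|^2 = 0.1642
Iter 4: z = 0.1266 + 0.4217i, |z|^2 = 0.1939
Iter 5: z = -0.0748 + 0.6878i, |z|^2 = 0.4787
Iter 6: z = -0.3805 + 0.4781i, |z|^2 = 0.3734
Iter 7: z = 0.0032 + 0.2172i, |z|^2 = 0.0472
Iter 8: z = 0.0398 + 0.5824i, |z|^2 = 0.3408
Iter 9: z = -0.2506 + 0.6274i, |z|^2 = 0.4564

Answer: 10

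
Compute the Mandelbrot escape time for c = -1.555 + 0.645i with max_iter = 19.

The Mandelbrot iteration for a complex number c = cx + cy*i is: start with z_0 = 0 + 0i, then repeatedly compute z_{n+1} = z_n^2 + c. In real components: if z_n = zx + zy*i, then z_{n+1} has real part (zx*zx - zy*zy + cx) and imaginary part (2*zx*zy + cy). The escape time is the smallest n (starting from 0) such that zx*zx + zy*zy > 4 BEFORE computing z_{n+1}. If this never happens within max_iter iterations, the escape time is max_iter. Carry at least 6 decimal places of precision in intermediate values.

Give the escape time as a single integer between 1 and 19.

z_0 = 0 + 0i, c = -1.5550 + 0.6450i
Iter 1: z = -1.5550 + 0.6450i, |z|^2 = 2.8340
Iter 2: z = 0.4470 + -1.3609i, |z|^2 = 2.0520
Iter 3: z = -3.2074 + -0.5717i, |z|^2 = 10.6141
Escaped at iteration 3

Answer: 3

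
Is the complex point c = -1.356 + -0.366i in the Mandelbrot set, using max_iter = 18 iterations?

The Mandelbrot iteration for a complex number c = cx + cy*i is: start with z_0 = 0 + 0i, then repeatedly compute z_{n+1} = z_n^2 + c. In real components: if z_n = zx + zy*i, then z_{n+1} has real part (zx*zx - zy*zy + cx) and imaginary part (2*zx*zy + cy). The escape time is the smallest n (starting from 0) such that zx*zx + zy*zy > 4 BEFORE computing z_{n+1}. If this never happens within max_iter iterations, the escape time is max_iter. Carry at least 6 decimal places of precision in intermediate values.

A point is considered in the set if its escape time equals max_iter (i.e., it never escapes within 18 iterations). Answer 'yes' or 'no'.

z_0 = 0 + 0i, c = -1.3560 + -0.3660i
Iter 1: z = -1.3560 + -0.3660i, |z|^2 = 1.9727
Iter 2: z = 0.3488 + 0.6266i, |z|^2 = 0.5143
Iter 3: z = -1.6270 + 0.0711i, |z|^2 = 2.6521
Iter 4: z = 1.2860 + -0.5973i, |z|^2 = 2.0105
Iter 5: z = -0.0590 + -1.9023i, |z|^2 = 3.6220
Iter 6: z = -4.9711 + -0.1414i, |z|^2 = 24.7315
Escaped at iteration 6

Answer: no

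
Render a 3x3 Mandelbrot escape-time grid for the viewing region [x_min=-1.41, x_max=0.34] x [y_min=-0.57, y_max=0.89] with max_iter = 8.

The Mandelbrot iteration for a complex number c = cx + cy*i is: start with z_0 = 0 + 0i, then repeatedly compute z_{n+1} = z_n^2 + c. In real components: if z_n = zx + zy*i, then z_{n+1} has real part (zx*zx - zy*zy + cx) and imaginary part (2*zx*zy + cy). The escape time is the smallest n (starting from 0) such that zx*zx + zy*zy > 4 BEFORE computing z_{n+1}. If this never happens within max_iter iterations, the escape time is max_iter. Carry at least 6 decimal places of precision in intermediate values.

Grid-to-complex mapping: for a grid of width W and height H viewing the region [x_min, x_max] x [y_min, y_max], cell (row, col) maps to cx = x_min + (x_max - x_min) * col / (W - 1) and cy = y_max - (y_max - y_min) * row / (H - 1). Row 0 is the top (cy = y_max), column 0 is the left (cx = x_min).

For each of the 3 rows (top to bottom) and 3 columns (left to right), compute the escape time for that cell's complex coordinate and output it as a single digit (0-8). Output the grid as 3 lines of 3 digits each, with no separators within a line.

(row=0, col=0): c = -1.4100 + 0.8900i → escape time 3
(row=0, col=1): c = -0.5350 + 0.8900i → escape time 4
(row=0, col=2): c = 0.3400 + 0.8900i → escape time 4
(row=1, col=0): c = -1.4100 + 0.1600i → escape time 8
(row=1, col=1): c = -0.5350 + 0.1600i → escape time 8
(row=1, col=2): c = 0.3400 + 0.1600i → escape time 8
(row=2, col=0): c = -1.4100 + -0.5700i → escape time 3
(row=2, col=1): c = -0.5350 + -0.5700i → escape time 8
(row=2, col=2): c = 0.3400 + -0.5700i → escape time 8

Answer: 344
888
388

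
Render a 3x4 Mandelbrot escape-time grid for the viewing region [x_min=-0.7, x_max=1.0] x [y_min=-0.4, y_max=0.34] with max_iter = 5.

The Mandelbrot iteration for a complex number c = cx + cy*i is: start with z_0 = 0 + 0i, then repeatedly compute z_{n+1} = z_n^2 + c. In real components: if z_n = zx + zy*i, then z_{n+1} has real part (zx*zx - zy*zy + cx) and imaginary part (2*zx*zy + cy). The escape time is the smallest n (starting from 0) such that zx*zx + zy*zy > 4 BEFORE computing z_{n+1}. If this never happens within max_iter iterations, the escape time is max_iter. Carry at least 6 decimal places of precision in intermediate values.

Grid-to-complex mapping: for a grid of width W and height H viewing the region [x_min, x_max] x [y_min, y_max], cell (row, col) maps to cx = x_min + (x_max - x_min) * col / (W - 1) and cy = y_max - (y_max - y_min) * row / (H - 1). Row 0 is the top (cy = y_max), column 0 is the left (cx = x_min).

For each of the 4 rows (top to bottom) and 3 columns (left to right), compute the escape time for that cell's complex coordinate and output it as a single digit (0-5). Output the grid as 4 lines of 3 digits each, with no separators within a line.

Answer: 552
552
552
552

Derivation:
(row=0, col=0): c = -0.7000 + 0.3400i → escape time 5
(row=0, col=1): c = 0.1500 + 0.3400i → escape time 5
(row=0, col=2): c = 1.0000 + 0.3400i → escape time 2
(row=1, col=0): c = -0.7000 + 0.0933i → escape time 5
(row=1, col=1): c = 0.1500 + 0.0933i → escape time 5
(row=1, col=2): c = 1.0000 + 0.0933i → escape time 2
(row=2, col=0): c = -0.7000 + -0.1533i → escape time 5
(row=2, col=1): c = 0.1500 + -0.1533i → escape time 5
(row=2, col=2): c = 1.0000 + -0.1533i → escape time 2
(row=3, col=0): c = -0.7000 + -0.4000i → escape time 5
(row=3, col=1): c = 0.1500 + -0.4000i → escape time 5
(row=3, col=2): c = 1.0000 + -0.4000i → escape time 2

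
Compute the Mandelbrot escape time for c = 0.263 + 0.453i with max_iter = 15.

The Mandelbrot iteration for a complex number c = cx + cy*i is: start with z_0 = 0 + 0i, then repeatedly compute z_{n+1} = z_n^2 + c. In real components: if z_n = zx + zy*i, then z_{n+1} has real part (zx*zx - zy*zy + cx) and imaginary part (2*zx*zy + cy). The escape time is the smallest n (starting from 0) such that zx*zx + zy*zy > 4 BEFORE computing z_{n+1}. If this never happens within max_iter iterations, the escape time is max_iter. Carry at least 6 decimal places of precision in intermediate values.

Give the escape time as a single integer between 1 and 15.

Answer: 15

Derivation:
z_0 = 0 + 0i, c = 0.2630 + 0.4530i
Iter 1: z = 0.2630 + 0.4530i, |z|^2 = 0.2744
Iter 2: z = 0.1270 + 0.6913i, |z|^2 = 0.4940
Iter 3: z = -0.1987 + 0.6285i, |z|^2 = 0.4345
Iter 4: z = -0.0925 + 0.2032i, |z|^2 = 0.0498
Iter 5: z = 0.2303 + 0.4154i, |z|^2 = 0.2256
Iter 6: z = 0.1435 + 0.6443i, |z|^2 = 0.4357
Iter 7: z = -0.1316 + 0.6379i, |z|^2 = 0.4242
Iter 8: z = -0.1266 + 0.2852i, |z|^2 = 0.0973
Iter 9: z = 0.1977 + 0.3808i, |z|^2 = 0.1841
Iter 10: z = 0.1571 + 0.6036i, |z|^2 = 0.3890
Iter 11: z = -0.0766 + 0.6426i, |z|^2 = 0.4188
Iter 12: z = -0.1441 + 0.3545i, |z|^2 = 0.1464
Iter 13: z = 0.1581 + 0.3508i, |z|^2 = 0.1481
Iter 14: z = 0.1649 + 0.5639i, |z|^2 = 0.3452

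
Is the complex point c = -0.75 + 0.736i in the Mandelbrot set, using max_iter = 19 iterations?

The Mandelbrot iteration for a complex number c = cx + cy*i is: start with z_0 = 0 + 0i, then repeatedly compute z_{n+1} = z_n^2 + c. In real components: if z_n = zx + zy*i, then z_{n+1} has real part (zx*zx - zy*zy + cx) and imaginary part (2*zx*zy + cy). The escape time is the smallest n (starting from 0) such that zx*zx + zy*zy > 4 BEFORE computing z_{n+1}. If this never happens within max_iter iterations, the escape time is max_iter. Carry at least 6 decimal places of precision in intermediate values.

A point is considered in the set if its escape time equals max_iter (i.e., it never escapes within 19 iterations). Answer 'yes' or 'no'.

Answer: no

Derivation:
z_0 = 0 + 0i, c = -0.7500 + 0.7360i
Iter 1: z = -0.7500 + 0.7360i, |z|^2 = 1.1042
Iter 2: z = -0.7292 + -0.3680i, |z|^2 = 0.6672
Iter 3: z = -0.3537 + 1.2727i, |z|^2 = 1.7448
Iter 4: z = -2.2446 + -0.1643i, |z|^2 = 5.0654
Escaped at iteration 4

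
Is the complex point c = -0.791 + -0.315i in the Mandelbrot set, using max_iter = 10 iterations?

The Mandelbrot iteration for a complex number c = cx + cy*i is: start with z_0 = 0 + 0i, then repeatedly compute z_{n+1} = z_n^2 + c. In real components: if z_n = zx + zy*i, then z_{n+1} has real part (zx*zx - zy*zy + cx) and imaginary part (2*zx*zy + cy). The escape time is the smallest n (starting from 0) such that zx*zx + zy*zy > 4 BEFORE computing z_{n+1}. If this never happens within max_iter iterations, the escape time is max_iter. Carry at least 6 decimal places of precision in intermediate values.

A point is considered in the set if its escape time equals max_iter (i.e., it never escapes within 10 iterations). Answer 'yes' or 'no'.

z_0 = 0 + 0i, c = -0.7910 + -0.3150i
Iter 1: z = -0.7910 + -0.3150i, |z|^2 = 0.7249
Iter 2: z = -0.2645 + 0.1833i, |z|^2 = 0.1036
Iter 3: z = -0.7546 + -0.4120i, |z|^2 = 0.7392
Iter 4: z = -0.3913 + 0.3068i, |z|^2 = 0.2472
Iter 5: z = -0.7320 + -0.5551i, |z|^2 = 0.8440
Iter 6: z = -0.5633 + 0.4977i, |z|^2 = 0.5650
Iter 7: z = -0.7214 + -0.8757i, |z|^2 = 1.2873
Iter 8: z = -1.0373 + 0.9485i, |z|^2 = 1.9757
Iter 9: z = -0.6146 + -2.2828i, |z|^2 = 5.5887
Escaped at iteration 9

Answer: no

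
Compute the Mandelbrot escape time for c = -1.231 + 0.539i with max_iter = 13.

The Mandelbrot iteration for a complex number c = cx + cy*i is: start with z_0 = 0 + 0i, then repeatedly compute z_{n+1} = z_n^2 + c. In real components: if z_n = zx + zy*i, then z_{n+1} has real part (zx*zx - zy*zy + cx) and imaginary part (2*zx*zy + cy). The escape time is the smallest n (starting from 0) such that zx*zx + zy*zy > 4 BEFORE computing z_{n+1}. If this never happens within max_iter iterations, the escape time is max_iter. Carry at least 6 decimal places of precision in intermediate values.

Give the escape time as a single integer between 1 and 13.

Answer: 4

Derivation:
z_0 = 0 + 0i, c = -1.2310 + 0.5390i
Iter 1: z = -1.2310 + 0.5390i, |z|^2 = 1.8059
Iter 2: z = -0.0062 + -0.7880i, |z|^2 = 0.6210
Iter 3: z = -1.8519 + 0.5487i, |z|^2 = 3.7307
Iter 4: z = 1.8976 + -1.4933i, |z|^2 = 5.8309
Escaped at iteration 4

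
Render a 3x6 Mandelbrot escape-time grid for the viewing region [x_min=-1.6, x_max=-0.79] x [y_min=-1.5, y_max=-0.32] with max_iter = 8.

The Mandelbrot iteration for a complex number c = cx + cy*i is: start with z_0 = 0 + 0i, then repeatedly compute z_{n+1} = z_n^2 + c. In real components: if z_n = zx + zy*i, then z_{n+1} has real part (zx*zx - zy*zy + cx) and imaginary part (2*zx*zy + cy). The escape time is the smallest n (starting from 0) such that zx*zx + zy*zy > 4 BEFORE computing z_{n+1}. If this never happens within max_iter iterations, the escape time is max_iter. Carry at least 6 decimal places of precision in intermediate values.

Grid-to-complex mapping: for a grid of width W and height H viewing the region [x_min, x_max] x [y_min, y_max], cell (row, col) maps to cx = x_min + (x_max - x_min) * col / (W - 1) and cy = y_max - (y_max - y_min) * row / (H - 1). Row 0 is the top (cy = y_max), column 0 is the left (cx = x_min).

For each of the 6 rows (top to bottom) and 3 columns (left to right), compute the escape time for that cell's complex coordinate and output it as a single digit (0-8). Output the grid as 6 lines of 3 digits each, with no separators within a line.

Answer: 488
346
334
233
123
122

Derivation:
(row=0, col=0): c = -1.6000 + -0.3200i → escape time 4
(row=0, col=1): c = -1.1950 + -0.3200i → escape time 8
(row=0, col=2): c = -0.7900 + -0.3200i → escape time 8
(row=1, col=0): c = -1.6000 + -0.5560i → escape time 3
(row=1, col=1): c = -1.1950 + -0.5560i → escape time 4
(row=1, col=2): c = -0.7900 + -0.5560i → escape time 6
(row=2, col=0): c = -1.6000 + -0.7920i → escape time 3
(row=2, col=1): c = -1.1950 + -0.7920i → escape time 3
(row=2, col=2): c = -0.7900 + -0.7920i → escape time 4
(row=3, col=0): c = -1.6000 + -1.0280i → escape time 2
(row=3, col=1): c = -1.1950 + -1.0280i → escape time 3
(row=3, col=2): c = -0.7900 + -1.0280i → escape time 3
(row=4, col=0): c = -1.6000 + -1.2640i → escape time 1
(row=4, col=1): c = -1.1950 + -1.2640i → escape time 2
(row=4, col=2): c = -0.7900 + -1.2640i → escape time 3
(row=5, col=0): c = -1.6000 + -1.5000i → escape time 1
(row=5, col=1): c = -1.1950 + -1.5000i → escape time 2
(row=5, col=2): c = -0.7900 + -1.5000i → escape time 2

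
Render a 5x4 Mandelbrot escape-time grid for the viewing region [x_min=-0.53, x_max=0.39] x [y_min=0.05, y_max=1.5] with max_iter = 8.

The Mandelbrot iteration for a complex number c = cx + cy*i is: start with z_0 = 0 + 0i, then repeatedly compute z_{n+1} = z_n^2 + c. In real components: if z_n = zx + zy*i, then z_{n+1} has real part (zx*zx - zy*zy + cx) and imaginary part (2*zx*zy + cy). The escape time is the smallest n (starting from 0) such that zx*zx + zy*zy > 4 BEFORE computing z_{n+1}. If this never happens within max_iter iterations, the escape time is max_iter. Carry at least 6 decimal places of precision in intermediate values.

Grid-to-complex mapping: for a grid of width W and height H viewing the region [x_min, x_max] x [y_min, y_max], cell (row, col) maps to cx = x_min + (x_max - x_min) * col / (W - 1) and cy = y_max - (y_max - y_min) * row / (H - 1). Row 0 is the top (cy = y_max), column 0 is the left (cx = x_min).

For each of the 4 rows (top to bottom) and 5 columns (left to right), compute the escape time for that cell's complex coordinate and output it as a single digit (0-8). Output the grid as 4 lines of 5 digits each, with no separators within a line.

(row=0, col=0): c = -0.5300 + 1.5000i → escape time 2
(row=0, col=1): c = -0.3000 + 1.5000i → escape time 2
(row=0, col=2): c = -0.0700 + 1.5000i → escape time 2
(row=0, col=3): c = 0.1600 + 1.5000i → escape time 2
(row=0, col=4): c = 0.3900 + 1.5000i → escape time 2
(row=1, col=0): c = -0.5300 + 1.0167i → escape time 4
(row=1, col=1): c = -0.3000 + 1.0167i → escape time 5
(row=1, col=2): c = -0.0700 + 1.0167i → escape time 7
(row=1, col=3): c = 0.1600 + 1.0167i → escape time 4
(row=1, col=4): c = 0.3900 + 1.0167i → escape time 3
(row=2, col=0): c = -0.5300 + 0.5333i → escape time 8
(row=2, col=1): c = -0.3000 + 0.5333i → escape time 8
(row=2, col=2): c = -0.0700 + 0.5333i → escape time 8
(row=2, col=3): c = 0.1600 + 0.5333i → escape time 8
(row=2, col=4): c = 0.3900 + 0.5333i → escape time 8
(row=3, col=0): c = -0.5300 + 0.0500i → escape time 8
(row=3, col=1): c = -0.3000 + 0.0500i → escape time 8
(row=3, col=2): c = -0.0700 + 0.0500i → escape time 8
(row=3, col=3): c = 0.1600 + 0.0500i → escape time 8
(row=3, col=4): c = 0.3900 + 0.0500i → escape time 7

Answer: 22222
45743
88888
88887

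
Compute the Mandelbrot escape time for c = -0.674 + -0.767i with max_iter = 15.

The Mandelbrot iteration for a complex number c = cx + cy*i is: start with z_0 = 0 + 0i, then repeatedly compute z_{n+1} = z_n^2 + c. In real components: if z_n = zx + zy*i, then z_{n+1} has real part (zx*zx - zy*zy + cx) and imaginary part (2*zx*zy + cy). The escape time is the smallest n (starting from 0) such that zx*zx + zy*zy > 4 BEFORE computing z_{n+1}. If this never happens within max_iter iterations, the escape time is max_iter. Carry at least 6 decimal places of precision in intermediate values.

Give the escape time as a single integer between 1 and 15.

Answer: 4

Derivation:
z_0 = 0 + 0i, c = -0.6740 + -0.7670i
Iter 1: z = -0.6740 + -0.7670i, |z|^2 = 1.0426
Iter 2: z = -0.8080 + 0.2669i, |z|^2 = 0.7241
Iter 3: z = -0.0924 + -1.1983i, |z|^2 = 1.4446
Iter 4: z = -2.1015 + -0.5456i, |z|^2 = 4.7140
Escaped at iteration 4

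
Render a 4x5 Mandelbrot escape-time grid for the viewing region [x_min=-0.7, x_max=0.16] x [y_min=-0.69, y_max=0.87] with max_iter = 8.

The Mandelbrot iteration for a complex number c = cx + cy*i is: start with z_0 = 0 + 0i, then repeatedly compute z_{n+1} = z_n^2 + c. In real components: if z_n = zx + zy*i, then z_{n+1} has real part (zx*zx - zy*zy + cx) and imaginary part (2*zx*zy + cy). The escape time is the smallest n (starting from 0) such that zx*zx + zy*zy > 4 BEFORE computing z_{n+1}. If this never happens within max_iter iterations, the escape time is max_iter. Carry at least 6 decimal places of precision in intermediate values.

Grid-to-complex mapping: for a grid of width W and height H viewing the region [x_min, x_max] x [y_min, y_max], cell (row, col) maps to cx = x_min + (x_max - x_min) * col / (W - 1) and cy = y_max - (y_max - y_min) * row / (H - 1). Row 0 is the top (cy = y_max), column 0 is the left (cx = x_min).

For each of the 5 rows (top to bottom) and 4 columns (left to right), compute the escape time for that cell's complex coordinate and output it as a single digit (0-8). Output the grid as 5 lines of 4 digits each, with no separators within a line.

Answer: 4585
8888
8888
8888
5888

Derivation:
(row=0, col=0): c = -0.7000 + 0.8700i → escape time 4
(row=0, col=1): c = -0.4133 + 0.8700i → escape time 5
(row=0, col=2): c = -0.1267 + 0.8700i → escape time 8
(row=0, col=3): c = 0.1600 + 0.8700i → escape time 5
(row=1, col=0): c = -0.7000 + 0.4800i → escape time 8
(row=1, col=1): c = -0.4133 + 0.4800i → escape time 8
(row=1, col=2): c = -0.1267 + 0.4800i → escape time 8
(row=1, col=3): c = 0.1600 + 0.4800i → escape time 8
(row=2, col=0): c = -0.7000 + 0.0900i → escape time 8
(row=2, col=1): c = -0.4133 + 0.0900i → escape time 8
(row=2, col=2): c = -0.1267 + 0.0900i → escape time 8
(row=2, col=3): c = 0.1600 + 0.0900i → escape time 8
(row=3, col=0): c = -0.7000 + -0.3000i → escape time 8
(row=3, col=1): c = -0.4133 + -0.3000i → escape time 8
(row=3, col=2): c = -0.1267 + -0.3000i → escape time 8
(row=3, col=3): c = 0.1600 + -0.3000i → escape time 8
(row=4, col=0): c = -0.7000 + -0.6900i → escape time 5
(row=4, col=1): c = -0.4133 + -0.6900i → escape time 8
(row=4, col=2): c = -0.1267 + -0.6900i → escape time 8
(row=4, col=3): c = 0.1600 + -0.6900i → escape time 8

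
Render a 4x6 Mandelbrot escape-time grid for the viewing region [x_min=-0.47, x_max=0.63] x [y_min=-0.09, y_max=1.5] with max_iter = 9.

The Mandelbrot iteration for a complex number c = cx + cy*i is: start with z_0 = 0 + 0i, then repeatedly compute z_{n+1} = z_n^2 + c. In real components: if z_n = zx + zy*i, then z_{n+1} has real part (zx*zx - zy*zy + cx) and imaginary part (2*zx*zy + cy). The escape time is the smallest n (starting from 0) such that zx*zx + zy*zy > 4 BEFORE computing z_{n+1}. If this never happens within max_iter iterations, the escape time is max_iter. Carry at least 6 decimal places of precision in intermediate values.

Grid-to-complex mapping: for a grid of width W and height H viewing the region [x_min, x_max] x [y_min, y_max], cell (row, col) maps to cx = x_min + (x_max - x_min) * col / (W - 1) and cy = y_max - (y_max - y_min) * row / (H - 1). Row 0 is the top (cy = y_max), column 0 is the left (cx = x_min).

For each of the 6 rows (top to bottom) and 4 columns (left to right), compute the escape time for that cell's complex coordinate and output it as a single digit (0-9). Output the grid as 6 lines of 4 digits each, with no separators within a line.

(row=0, col=0): c = -0.4700 + 1.5000i → escape time 2
(row=0, col=1): c = -0.1033 + 1.5000i → escape time 2
(row=0, col=2): c = 0.2633 + 1.5000i → escape time 2
(row=0, col=3): c = 0.6300 + 1.5000i → escape time 2
(row=1, col=0): c = -0.4700 + 1.1820i → escape time 3
(row=1, col=1): c = -0.1033 + 1.1820i → escape time 3
(row=1, col=2): c = 0.2633 + 1.1820i → escape time 2
(row=1, col=3): c = 0.6300 + 1.1820i → escape time 2
(row=2, col=0): c = -0.4700 + 0.8640i → escape time 5
(row=2, col=1): c = -0.1033 + 0.8640i → escape time 9
(row=2, col=2): c = 0.2633 + 0.8640i → escape time 4
(row=2, col=3): c = 0.6300 + 0.8640i → escape time 3
(row=3, col=0): c = -0.4700 + 0.5460i → escape time 9
(row=3, col=1): c = -0.1033 + 0.5460i → escape time 9
(row=3, col=2): c = 0.2633 + 0.5460i → escape time 9
(row=3, col=3): c = 0.6300 + 0.5460i → escape time 3
(row=4, col=0): c = -0.4700 + 0.2280i → escape time 9
(row=4, col=1): c = -0.1033 + 0.2280i → escape time 9
(row=4, col=2): c = 0.2633 + 0.2280i → escape time 9
(row=4, col=3): c = 0.6300 + 0.2280i → escape time 4
(row=5, col=0): c = -0.4700 + -0.0900i → escape time 9
(row=5, col=1): c = -0.1033 + -0.0900i → escape time 9
(row=5, col=2): c = 0.2633 + -0.0900i → escape time 9
(row=5, col=3): c = 0.6300 + -0.0900i → escape time 4

Answer: 2222
3322
5943
9993
9994
9994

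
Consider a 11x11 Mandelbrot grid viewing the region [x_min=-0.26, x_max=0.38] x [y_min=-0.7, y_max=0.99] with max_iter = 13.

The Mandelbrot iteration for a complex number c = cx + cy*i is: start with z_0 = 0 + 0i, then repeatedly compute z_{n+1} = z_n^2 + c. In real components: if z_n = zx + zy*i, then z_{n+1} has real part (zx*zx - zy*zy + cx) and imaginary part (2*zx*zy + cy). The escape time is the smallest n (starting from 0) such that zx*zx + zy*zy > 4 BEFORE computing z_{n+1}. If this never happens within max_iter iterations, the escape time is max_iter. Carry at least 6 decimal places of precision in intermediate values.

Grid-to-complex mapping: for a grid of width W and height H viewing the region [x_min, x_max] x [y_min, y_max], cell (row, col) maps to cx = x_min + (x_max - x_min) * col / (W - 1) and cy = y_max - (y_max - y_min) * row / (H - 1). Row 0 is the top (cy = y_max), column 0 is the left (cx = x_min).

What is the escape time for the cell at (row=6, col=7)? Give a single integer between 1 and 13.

z_0 = 0 + 0i, c = 0.1880 + -0.0240i
Iter 1: z = 0.1880 + -0.0240i, |z|^2 = 0.0359
Iter 2: z = 0.2228 + -0.0330i, |z|^2 = 0.0507
Iter 3: z = 0.2365 + -0.0387i, |z|^2 = 0.0574
Iter 4: z = 0.2425 + -0.0423i, |z|^2 = 0.0606
Iter 5: z = 0.2450 + -0.0445i, |z|^2 = 0.0620
Iter 6: z = 0.2460 + -0.0458i, |z|^2 = 0.0626
Iter 7: z = 0.2464 + -0.0465i, |z|^2 = 0.0629
Iter 8: z = 0.2466 + -0.0469i, |z|^2 = 0.0630
Iter 9: z = 0.2466 + -0.0471i, |z|^2 = 0.0630
Iter 10: z = 0.2466 + -0.0473i, |z|^2 = 0.0630
Iter 11: z = 0.2466 + -0.0473i, |z|^2 = 0.0630
Iter 12: z = 0.2466 + -0.0473i, |z|^2 = 0.0630

Answer: 13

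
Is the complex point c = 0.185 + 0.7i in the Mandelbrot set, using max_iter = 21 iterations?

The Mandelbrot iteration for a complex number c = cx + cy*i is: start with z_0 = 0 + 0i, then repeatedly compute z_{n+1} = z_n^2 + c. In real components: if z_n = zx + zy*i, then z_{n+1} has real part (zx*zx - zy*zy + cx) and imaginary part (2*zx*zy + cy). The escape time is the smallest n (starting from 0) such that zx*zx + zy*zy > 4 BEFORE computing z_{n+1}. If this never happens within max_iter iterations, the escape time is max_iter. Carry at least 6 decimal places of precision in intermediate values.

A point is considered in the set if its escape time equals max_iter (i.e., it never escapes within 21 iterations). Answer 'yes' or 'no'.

z_0 = 0 + 0i, c = 0.1850 + 0.7000i
Iter 1: z = 0.1850 + 0.7000i, |z|^2 = 0.5242
Iter 2: z = -0.2708 + 0.9590i, |z|^2 = 0.9930
Iter 3: z = -0.6614 + 0.1807i, |z|^2 = 0.4700
Iter 4: z = 0.5898 + 0.4610i, |z|^2 = 0.5604
Iter 5: z = 0.3203 + 1.2438i, |z|^2 = 1.6496
Iter 6: z = -1.2595 + 1.4967i, |z|^2 = 3.8264
Iter 7: z = -0.4687 + -3.0702i, |z|^2 = 9.6457
Escaped at iteration 7

Answer: no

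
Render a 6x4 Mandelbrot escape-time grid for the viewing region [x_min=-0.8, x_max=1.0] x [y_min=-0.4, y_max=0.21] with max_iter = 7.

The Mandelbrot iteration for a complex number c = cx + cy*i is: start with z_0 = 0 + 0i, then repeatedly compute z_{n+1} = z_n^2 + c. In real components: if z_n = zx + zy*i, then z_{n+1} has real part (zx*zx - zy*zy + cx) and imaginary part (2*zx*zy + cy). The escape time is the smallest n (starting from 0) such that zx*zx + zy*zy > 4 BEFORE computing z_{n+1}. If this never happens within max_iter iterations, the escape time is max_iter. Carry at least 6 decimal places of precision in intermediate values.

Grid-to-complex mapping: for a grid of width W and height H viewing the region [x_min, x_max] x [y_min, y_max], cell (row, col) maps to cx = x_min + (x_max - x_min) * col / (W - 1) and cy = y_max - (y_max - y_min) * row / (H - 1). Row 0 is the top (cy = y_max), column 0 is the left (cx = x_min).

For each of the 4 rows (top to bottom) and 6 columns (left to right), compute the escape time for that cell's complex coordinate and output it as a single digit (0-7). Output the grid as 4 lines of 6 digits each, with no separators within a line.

Answer: 777742
777742
777742
777732

Derivation:
(row=0, col=0): c = -0.8000 + 0.2100i → escape time 7
(row=0, col=1): c = -0.4400 + 0.2100i → escape time 7
(row=0, col=2): c = -0.0800 + 0.2100i → escape time 7
(row=0, col=3): c = 0.2800 + 0.2100i → escape time 7
(row=0, col=4): c = 0.6400 + 0.2100i → escape time 4
(row=0, col=5): c = 1.0000 + 0.2100i → escape time 2
(row=1, col=0): c = -0.8000 + 0.0067i → escape time 7
(row=1, col=1): c = -0.4400 + 0.0067i → escape time 7
(row=1, col=2): c = -0.0800 + 0.0067i → escape time 7
(row=1, col=3): c = 0.2800 + 0.0067i → escape time 7
(row=1, col=4): c = 0.6400 + 0.0067i → escape time 4
(row=1, col=5): c = 1.0000 + 0.0067i → escape time 2
(row=2, col=0): c = -0.8000 + -0.1967i → escape time 7
(row=2, col=1): c = -0.4400 + -0.1967i → escape time 7
(row=2, col=2): c = -0.0800 + -0.1967i → escape time 7
(row=2, col=3): c = 0.2800 + -0.1967i → escape time 7
(row=2, col=4): c = 0.6400 + -0.1967i → escape time 4
(row=2, col=5): c = 1.0000 + -0.1967i → escape time 2
(row=3, col=0): c = -0.8000 + -0.4000i → escape time 7
(row=3, col=1): c = -0.4400 + -0.4000i → escape time 7
(row=3, col=2): c = -0.0800 + -0.4000i → escape time 7
(row=3, col=3): c = 0.2800 + -0.4000i → escape time 7
(row=3, col=4): c = 0.6400 + -0.4000i → escape time 3
(row=3, col=5): c = 1.0000 + -0.4000i → escape time 2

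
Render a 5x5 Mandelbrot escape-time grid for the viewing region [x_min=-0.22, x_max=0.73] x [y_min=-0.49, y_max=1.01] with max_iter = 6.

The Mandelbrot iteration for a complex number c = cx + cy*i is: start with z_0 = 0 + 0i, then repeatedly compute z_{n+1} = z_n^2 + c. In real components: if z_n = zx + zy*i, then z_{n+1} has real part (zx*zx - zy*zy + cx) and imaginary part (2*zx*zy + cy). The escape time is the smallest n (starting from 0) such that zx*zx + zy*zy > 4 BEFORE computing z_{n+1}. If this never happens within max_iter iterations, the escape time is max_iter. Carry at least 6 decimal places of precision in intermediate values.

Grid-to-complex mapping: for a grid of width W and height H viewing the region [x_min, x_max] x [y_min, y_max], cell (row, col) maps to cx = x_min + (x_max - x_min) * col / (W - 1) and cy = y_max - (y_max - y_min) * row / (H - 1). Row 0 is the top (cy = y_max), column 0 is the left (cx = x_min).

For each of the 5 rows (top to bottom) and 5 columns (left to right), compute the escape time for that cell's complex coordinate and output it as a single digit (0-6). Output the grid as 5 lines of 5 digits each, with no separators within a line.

Answer: 66422
66643
66663
66653
66653

Derivation:
(row=0, col=0): c = -0.2200 + 1.0100i → escape time 6
(row=0, col=1): c = 0.0175 + 1.0100i → escape time 6
(row=0, col=2): c = 0.2550 + 1.0100i → escape time 4
(row=0, col=3): c = 0.4925 + 1.0100i → escape time 2
(row=0, col=4): c = 0.7300 + 1.0100i → escape time 2
(row=1, col=0): c = -0.2200 + 0.6350i → escape time 6
(row=1, col=1): c = 0.0175 + 0.6350i → escape time 6
(row=1, col=2): c = 0.2550 + 0.6350i → escape time 6
(row=1, col=3): c = 0.4925 + 0.6350i → escape time 4
(row=1, col=4): c = 0.7300 + 0.6350i → escape time 3
(row=2, col=0): c = -0.2200 + 0.2600i → escape time 6
(row=2, col=1): c = 0.0175 + 0.2600i → escape time 6
(row=2, col=2): c = 0.2550 + 0.2600i → escape time 6
(row=2, col=3): c = 0.4925 + 0.2600i → escape time 6
(row=2, col=4): c = 0.7300 + 0.2600i → escape time 3
(row=3, col=0): c = -0.2200 + -0.1150i → escape time 6
(row=3, col=1): c = 0.0175 + -0.1150i → escape time 6
(row=3, col=2): c = 0.2550 + -0.1150i → escape time 6
(row=3, col=3): c = 0.4925 + -0.1150i → escape time 5
(row=3, col=4): c = 0.7300 + -0.1150i → escape time 3
(row=4, col=0): c = -0.2200 + -0.4900i → escape time 6
(row=4, col=1): c = 0.0175 + -0.4900i → escape time 6
(row=4, col=2): c = 0.2550 + -0.4900i → escape time 6
(row=4, col=3): c = 0.4925 + -0.4900i → escape time 5
(row=4, col=4): c = 0.7300 + -0.4900i → escape time 3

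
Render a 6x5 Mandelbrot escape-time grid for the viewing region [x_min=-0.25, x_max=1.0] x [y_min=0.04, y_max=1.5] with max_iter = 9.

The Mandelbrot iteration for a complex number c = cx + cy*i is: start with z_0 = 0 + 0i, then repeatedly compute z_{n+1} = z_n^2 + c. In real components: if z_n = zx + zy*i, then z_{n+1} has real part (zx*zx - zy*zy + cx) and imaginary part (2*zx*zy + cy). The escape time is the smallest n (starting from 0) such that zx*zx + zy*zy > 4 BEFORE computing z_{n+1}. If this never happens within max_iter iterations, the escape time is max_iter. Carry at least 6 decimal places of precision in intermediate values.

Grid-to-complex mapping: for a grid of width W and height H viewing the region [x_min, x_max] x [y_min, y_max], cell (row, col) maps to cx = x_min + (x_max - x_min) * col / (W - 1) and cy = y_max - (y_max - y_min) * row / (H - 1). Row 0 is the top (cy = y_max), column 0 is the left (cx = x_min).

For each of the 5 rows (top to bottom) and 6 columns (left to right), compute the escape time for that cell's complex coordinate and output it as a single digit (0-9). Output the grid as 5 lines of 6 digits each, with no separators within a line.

(row=0, col=0): c = -0.2500 + 1.5000i → escape time 2
(row=0, col=1): c = 0.0000 + 1.5000i → escape time 2
(row=0, col=2): c = 0.2500 + 1.5000i → escape time 2
(row=0, col=3): c = 0.5000 + 1.5000i → escape time 2
(row=0, col=4): c = 0.7500 + 1.5000i → escape time 2
(row=0, col=5): c = 1.0000 + 1.5000i → escape time 2
(row=1, col=0): c = -0.2500 + 1.1350i → escape time 4
(row=1, col=1): c = 0.0000 + 1.1350i → escape time 4
(row=1, col=2): c = 0.2500 + 1.1350i → escape time 3
(row=1, col=3): c = 0.5000 + 1.1350i → escape time 2
(row=1, col=4): c = 0.7500 + 1.1350i → escape time 2
(row=1, col=5): c = 1.0000 + 1.1350i → escape time 2
(row=2, col=0): c = -0.2500 + 0.7700i → escape time 9
(row=2, col=1): c = 0.0000 + 0.7700i → escape time 9
(row=2, col=2): c = 0.2500 + 0.7700i → escape time 5
(row=2, col=3): c = 0.5000 + 0.7700i → escape time 3
(row=2, col=4): c = 0.7500 + 0.7700i → escape time 2
(row=2, col=5): c = 1.0000 + 0.7700i → escape time 2
(row=3, col=0): c = -0.2500 + 0.4050i → escape time 9
(row=3, col=1): c = 0.0000 + 0.4050i → escape time 9
(row=3, col=2): c = 0.2500 + 0.4050i → escape time 9
(row=3, col=3): c = 0.5000 + 0.4050i → escape time 5
(row=3, col=4): c = 0.7500 + 0.4050i → escape time 3
(row=3, col=5): c = 1.0000 + 0.4050i → escape time 2
(row=4, col=0): c = -0.2500 + 0.0400i → escape time 9
(row=4, col=1): c = 0.0000 + 0.0400i → escape time 9
(row=4, col=2): c = 0.2500 + 0.0400i → escape time 9
(row=4, col=3): c = 0.5000 + 0.0400i → escape time 5
(row=4, col=4): c = 0.7500 + 0.0400i → escape time 3
(row=4, col=5): c = 1.0000 + 0.0400i → escape time 2

Answer: 222222
443222
995322
999532
999532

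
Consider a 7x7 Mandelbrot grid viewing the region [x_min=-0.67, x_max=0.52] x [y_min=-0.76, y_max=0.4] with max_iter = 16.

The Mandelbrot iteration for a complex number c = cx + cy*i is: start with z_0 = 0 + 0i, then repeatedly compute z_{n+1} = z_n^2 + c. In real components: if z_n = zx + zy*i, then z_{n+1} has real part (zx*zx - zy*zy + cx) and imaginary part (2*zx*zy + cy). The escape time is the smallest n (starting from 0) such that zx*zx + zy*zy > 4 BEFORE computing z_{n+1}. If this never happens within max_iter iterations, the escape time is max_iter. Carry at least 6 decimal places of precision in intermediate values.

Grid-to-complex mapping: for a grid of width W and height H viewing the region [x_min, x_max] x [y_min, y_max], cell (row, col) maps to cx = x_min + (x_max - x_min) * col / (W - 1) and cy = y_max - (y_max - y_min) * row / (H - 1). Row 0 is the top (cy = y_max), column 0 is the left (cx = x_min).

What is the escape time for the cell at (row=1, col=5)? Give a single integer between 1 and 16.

Answer: 16

Derivation:
z_0 = 0 + 0i, c = 0.3217 + 0.2067i
Iter 1: z = 0.3217 + 0.2067i, |z|^2 = 0.1462
Iter 2: z = 0.3824 + 0.3396i, |z|^2 = 0.2616
Iter 3: z = 0.3526 + 0.4664i, |z|^2 = 0.3419
Iter 4: z = 0.2284 + 0.5356i, |z|^2 = 0.3390
Iter 5: z = 0.0870 + 0.4513i, |z|^2 = 0.2113
Iter 6: z = 0.1255 + 0.2852i, |z|^2 = 0.0971
Iter 7: z = 0.2561 + 0.2783i, |z|^2 = 0.1430
Iter 8: z = 0.3098 + 0.3492i, |z|^2 = 0.2179
Iter 9: z = 0.2957 + 0.4230i, |z|^2 = 0.2664
Iter 10: z = 0.2302 + 0.4569i, |z|^2 = 0.2617
Iter 11: z = 0.1659 + 0.4170i, |z|^2 = 0.2014
Iter 12: z = 0.1753 + 0.3450i, |z|^2 = 0.1498
Iter 13: z = 0.2334 + 0.3277i, |z|^2 = 0.1618
Iter 14: z = 0.2688 + 0.3596i, |z|^2 = 0.2015
Iter 15: z = 0.2646 + 0.4000i, |z|^2 = 0.2300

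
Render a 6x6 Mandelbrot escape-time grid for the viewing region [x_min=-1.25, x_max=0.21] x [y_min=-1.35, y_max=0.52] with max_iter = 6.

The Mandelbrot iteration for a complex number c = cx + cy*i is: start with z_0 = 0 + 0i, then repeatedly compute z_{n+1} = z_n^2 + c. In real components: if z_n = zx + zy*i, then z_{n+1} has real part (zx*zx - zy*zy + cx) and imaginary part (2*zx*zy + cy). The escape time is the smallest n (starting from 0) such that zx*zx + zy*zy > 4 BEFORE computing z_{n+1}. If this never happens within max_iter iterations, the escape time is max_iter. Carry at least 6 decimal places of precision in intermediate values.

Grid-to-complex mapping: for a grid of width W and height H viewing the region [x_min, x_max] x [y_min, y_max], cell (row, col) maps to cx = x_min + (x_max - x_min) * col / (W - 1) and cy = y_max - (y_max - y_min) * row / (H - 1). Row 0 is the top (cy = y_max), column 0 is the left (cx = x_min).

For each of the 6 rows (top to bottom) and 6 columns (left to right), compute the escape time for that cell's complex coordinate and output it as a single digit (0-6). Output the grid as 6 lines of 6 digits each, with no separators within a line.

(row=0, col=0): c = -1.2500 + 0.5200i → escape time 4
(row=0, col=1): c = -0.9580 + 0.5200i → escape time 5
(row=0, col=2): c = -0.6660 + 0.5200i → escape time 6
(row=0, col=3): c = -0.3740 + 0.5200i → escape time 6
(row=0, col=4): c = -0.0820 + 0.5200i → escape time 6
(row=0, col=5): c = 0.2100 + 0.5200i → escape time 6
(row=1, col=0): c = -1.2500 + 0.1460i → escape time 6
(row=1, col=1): c = -0.9580 + 0.1460i → escape time 6
(row=1, col=2): c = -0.6660 + 0.1460i → escape time 6
(row=1, col=3): c = -0.3740 + 0.1460i → escape time 6
(row=1, col=4): c = -0.0820 + 0.1460i → escape time 6
(row=1, col=5): c = 0.2100 + 0.1460i → escape time 6
(row=2, col=0): c = -1.2500 + -0.2280i → escape time 6
(row=2, col=1): c = -0.9580 + -0.2280i → escape time 6
(row=2, col=2): c = -0.6660 + -0.2280i → escape time 6
(row=2, col=3): c = -0.3740 + -0.2280i → escape time 6
(row=2, col=4): c = -0.0820 + -0.2280i → escape time 6
(row=2, col=5): c = 0.2100 + -0.2280i → escape time 6
(row=3, col=0): c = -1.2500 + -0.6020i → escape time 3
(row=3, col=1): c = -0.9580 + -0.6020i → escape time 5
(row=3, col=2): c = -0.6660 + -0.6020i → escape time 6
(row=3, col=3): c = -0.3740 + -0.6020i → escape time 6
(row=3, col=4): c = -0.0820 + -0.6020i → escape time 6
(row=3, col=5): c = 0.2100 + -0.6020i → escape time 6
(row=4, col=0): c = -1.2500 + -0.9760i → escape time 3
(row=4, col=1): c = -0.9580 + -0.9760i → escape time 3
(row=4, col=2): c = -0.6660 + -0.9760i → escape time 4
(row=4, col=3): c = -0.3740 + -0.9760i → escape time 5
(row=4, col=4): c = -0.0820 + -0.9760i → escape time 6
(row=4, col=5): c = 0.2100 + -0.9760i → escape time 4
(row=5, col=0): c = -1.2500 + -1.3500i → escape time 2
(row=5, col=1): c = -0.9580 + -1.3500i → escape time 2
(row=5, col=2): c = -0.6660 + -1.3500i → escape time 2
(row=5, col=3): c = -0.3740 + -1.3500i → escape time 2
(row=5, col=4): c = -0.0820 + -1.3500i → escape time 2
(row=5, col=5): c = 0.2100 + -1.3500i → escape time 2

Answer: 456666
666666
666666
356666
334564
222222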